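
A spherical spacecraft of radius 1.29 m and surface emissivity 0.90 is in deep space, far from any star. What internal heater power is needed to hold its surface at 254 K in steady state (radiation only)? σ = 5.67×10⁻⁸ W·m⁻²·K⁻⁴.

P ≈ 4440 W

P = εσ·4πr²·T⁴.
4πr² = 20.91 m²; T⁴ = 4.162×10⁹ K⁴.
P = 0.90·5.67×10⁻⁸·20.91·4.162×10⁹.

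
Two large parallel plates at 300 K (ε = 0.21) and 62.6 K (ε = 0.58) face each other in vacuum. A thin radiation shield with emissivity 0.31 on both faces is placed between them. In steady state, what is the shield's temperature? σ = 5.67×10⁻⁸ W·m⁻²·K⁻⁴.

T_s ≈ 233 K

In steady state the net flux on the hot side equals that on the cold side.
σ(T₁⁴−T_s⁴)/D₁ = σ(T_s⁴−T₂⁴)/D₂, with D₁ = 1/ε₁+1/ε_s−1 = 6.988, D₂ = 1/ε_s+1/ε₂−1 = 3.950.
Solve for T_s⁴: T_s⁴ = (D₂·T₁⁴ + D₁·T₂⁴)/(D₁+D₂) = 2.935×10⁹ K⁴.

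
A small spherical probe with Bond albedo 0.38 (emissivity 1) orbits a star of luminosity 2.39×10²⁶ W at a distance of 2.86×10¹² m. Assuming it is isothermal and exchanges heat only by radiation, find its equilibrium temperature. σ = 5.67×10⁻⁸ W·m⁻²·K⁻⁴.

First find the stellar flux at distance d: S = L/(4πd²) = 2.39×10²⁶/(4π·(2.86×10¹²)²) = 2.325 W/m².
For an isothermal sphere, absorbed (1−a)S·πr² = emitted σ·4πr²·T⁴, so T⁴ = (1−a)S/(4σ).
T⁴ = 0.620·2.325/(4·5.67×10⁻⁸) = 6.356×10⁶ K⁴.

T ≈ 50.2 K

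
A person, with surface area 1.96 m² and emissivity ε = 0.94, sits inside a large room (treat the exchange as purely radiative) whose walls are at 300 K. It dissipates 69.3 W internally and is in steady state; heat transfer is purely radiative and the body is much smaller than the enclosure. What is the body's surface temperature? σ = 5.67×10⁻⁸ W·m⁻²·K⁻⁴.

T ≈ 306 K

For a small grey body in a large enclosure, net radiated power = εσA(T⁴ − T_w⁴).
Steady state: P = εσA(T⁴ − T_w⁴) with A = 1.96 m².
T⁴ = P/(εσA) + T_w⁴ = 69.3/(0.94·5.67×10⁻⁸·1.960) + (300)⁴
    = 6.634×10⁸ + 8.100×10⁹ = 8.763×10⁹ K⁴.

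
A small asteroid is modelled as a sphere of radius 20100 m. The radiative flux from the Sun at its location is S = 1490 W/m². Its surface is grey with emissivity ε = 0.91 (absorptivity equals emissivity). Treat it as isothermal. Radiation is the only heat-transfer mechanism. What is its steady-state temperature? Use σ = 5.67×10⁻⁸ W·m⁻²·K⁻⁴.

T ≈ 285 K

At equilibrium, absorbed power = emitted power.
Absorbing cross-section = πr² = 1.269×10⁹ m²; emitting surface = 4πr² = 5.077×10⁹ m² (ratio 4).
εS·A_cross = εσ·A_surf·T⁴  ⇒  T⁴ = S/(4σ)   (ε cancels).
T⁴ = 1490/(4·5.67×10⁻⁸) = 6.570×10⁹ K⁴.
T = (6.570×10⁹)^(1/4).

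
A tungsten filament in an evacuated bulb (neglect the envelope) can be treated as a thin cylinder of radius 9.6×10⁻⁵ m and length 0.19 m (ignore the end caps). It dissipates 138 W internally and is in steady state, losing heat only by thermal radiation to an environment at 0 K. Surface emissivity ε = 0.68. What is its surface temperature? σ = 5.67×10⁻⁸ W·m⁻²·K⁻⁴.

Steady state: internal power = radiated power, P = εσA T⁴.
Radiating area A = 2πrL = 1.146×10⁻⁴ m².
T⁴ = P/(εσA) = 138/(0.68·5.67×10⁻⁸·1.146×10⁻⁴) = 3.123×10¹³ K⁴.
T = (3.123×10¹³)^(1/4).

T ≈ 2360 K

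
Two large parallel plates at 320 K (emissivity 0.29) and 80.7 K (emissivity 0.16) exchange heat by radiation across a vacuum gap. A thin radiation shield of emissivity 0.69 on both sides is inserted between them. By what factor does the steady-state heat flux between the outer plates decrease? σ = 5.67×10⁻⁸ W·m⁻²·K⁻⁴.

factor ≈ 1.22

Without shield: q₀ = σΔ(T⁴)/(1/ε₁+1/ε₂−1) with denominator 8.698.
With shield the two gaps are in series; the resistances add: (1/ε₁+1/ε_s−1)+(1/ε_s+1/ε₂−1) = 3.898+6.699 = 10.60.
Heat-flux ratio q₀/q = 10.60/8.698.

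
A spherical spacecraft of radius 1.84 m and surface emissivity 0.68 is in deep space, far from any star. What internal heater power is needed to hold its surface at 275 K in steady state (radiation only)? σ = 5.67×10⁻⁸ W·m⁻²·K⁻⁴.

P = εσ·4πr²·T⁴.
4πr² = 42.54 m²; T⁴ = 5.719×10⁹ K⁴.
P = 0.68·5.67×10⁻⁸·42.54·5.719×10⁹.

P ≈ 9380 W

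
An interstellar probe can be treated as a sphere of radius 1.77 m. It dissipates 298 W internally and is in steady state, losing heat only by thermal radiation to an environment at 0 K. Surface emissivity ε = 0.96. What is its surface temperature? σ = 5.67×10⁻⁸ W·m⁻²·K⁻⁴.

T ≈ 109 K

Steady state: internal power = radiated power, P = εσA T⁴.
Radiating area A = 4πr² = 39.37 m².
T⁴ = P/(εσA) = 298/(0.96·5.67×10⁻⁸·39.37) = 1.391×10⁸ K⁴.
T = (1.391×10⁸)^(1/4).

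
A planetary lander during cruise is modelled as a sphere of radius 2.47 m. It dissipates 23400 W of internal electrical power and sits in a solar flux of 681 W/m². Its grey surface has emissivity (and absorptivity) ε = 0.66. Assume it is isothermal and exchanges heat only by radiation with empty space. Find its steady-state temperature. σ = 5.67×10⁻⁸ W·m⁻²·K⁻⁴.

At steady state, absorbed solar power + internal power = radiated power.
Absorbed: α·S·A_cross = 0.66·681·19.17 = 8615 W (cross-section πr²).
Total input = 8615 + 23400 = 32010 W.
Radiated: εσ·A_surf·T⁴ with A_surf = 4πr² = 76.67 m².
T⁴ = 32010/(0.66·5.67×10⁻⁸·76.67) = 1.116×10¹⁰ K⁴.

T ≈ 325 K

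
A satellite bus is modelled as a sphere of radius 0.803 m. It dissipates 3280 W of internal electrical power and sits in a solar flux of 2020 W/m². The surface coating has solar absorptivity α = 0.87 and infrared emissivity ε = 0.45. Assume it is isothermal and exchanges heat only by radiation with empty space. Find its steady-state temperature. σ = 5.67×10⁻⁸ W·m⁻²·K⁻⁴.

T ≈ 426 K

At steady state, absorbed solar power + internal power = radiated power.
Absorbed: α·S·A_cross = 0.87·2020·2.026 = 3560 W (cross-section πr²).
Total input = 3560 + 3280 = 6840 W.
Radiated: εσ·A_surf·T⁴ with A_surf = 4πr² = 8.103 m².
T⁴ = 6840/(0.45·5.67×10⁻⁸·8.103) = 3.308×10¹⁰ K⁴.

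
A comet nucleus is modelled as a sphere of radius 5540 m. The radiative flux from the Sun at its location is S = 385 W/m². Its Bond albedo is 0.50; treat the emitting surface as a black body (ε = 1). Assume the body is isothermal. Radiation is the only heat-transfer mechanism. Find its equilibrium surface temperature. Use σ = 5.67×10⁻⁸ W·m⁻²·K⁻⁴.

T ≈ 171 K

At equilibrium, absorbed power = emitted power.
Absorbing cross-section = πr² = 9.642×10⁷ m²; emitting surface = 4πr² = 3.857×10⁸ m² (ratio 4).
(1−a)S·A_cross = εσ·A_surf·T⁴  ⇒  T⁴ = (1−a)S/(4σ).
T⁴ = 0.500·385/(4·5.67×10⁻⁸) = 8.488×10⁸ K⁴.
T = (8.488×10⁸)^(1/4).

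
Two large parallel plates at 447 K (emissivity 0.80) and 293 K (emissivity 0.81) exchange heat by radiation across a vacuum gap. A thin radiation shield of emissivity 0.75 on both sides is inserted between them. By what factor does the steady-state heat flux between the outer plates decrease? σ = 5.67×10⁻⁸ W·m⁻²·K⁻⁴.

factor ≈ 2.12

Without shield: q₀ = σΔ(T⁴)/(1/ε₁+1/ε₂−1) with denominator 1.485.
With shield the two gaps are in series; the resistances add: (1/ε₁+1/ε_s−1)+(1/ε_s+1/ε₂−1) = 1.583+1.568 = 3.151.
Heat-flux ratio q₀/q = 3.151/1.485.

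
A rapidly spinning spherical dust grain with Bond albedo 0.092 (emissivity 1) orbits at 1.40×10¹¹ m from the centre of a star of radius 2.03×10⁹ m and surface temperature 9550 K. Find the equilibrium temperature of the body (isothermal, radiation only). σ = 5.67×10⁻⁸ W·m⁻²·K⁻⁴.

The star's surface emits σT_*⁴; at distance d the flux is S = σT_*⁴(R_*/d)².
S = 5.67×10⁻⁸·(9550)⁴·(2.03×10⁹/1.40×10¹¹)² = 99160 W/m².
For an isothermal sphere T⁴ = (1−a)S/(4σ) = 3.970×10¹¹ K⁴.

T ≈ 794 K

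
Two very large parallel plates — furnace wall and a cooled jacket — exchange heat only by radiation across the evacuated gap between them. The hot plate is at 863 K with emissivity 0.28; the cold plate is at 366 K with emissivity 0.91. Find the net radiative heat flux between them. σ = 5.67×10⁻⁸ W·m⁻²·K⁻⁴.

For two infinite grey parallel plates, q = σ(T₁⁴ − T₂⁴)/(1/ε₁ + 1/ε₂ − 1).
T₁⁴ − T₂⁴ = 5.547×10¹¹ − 1.794×10¹⁰ = 5.367×10¹¹ K⁴.
1/ε₁ + 1/ε₂ − 1 = 3.571 + 1.099 − 1 = 3.670.
q = 5.67×10⁻⁸ × 5.367×10¹¹ / 3.670.

q ≈ 8290 W/m²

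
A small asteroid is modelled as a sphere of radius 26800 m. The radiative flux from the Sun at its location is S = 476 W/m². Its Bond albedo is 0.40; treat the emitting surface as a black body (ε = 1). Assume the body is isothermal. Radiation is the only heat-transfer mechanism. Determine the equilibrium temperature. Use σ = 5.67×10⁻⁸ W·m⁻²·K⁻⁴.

At equilibrium, absorbed power = emitted power.
Absorbing cross-section = πr² = 2.256×10⁹ m²; emitting surface = 4πr² = 9.026×10⁹ m² (ratio 4).
(1−a)S·A_cross = εσ·A_surf·T⁴  ⇒  T⁴ = (1−a)S/(4σ).
T⁴ = 0.600·476/(4·5.67×10⁻⁸) = 1.259×10⁹ K⁴.
T = (1.259×10⁹)^(1/4).

T ≈ 188 K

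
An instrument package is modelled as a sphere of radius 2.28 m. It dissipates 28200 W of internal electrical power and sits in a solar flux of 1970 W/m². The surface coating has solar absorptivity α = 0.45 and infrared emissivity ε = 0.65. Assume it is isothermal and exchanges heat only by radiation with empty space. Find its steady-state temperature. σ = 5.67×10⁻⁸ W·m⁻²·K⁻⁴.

At steady state, absorbed solar power + internal power = radiated power.
Absorbed: α·S·A_cross = 0.45·1970·16.33 = 14480 W (cross-section πr²).
Total input = 14480 + 28200 = 42680 W.
Radiated: εσ·A_surf·T⁴ with A_surf = 4πr² = 65.33 m².
T⁴ = 42680/(0.65·5.67×10⁻⁸·65.33) = 1.773×10¹⁰ K⁴.

T ≈ 365 K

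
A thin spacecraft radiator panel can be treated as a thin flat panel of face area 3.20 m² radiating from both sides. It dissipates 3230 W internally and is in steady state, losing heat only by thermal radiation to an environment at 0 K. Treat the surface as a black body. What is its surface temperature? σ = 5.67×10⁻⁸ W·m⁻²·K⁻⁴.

T ≈ 307 K

Steady state: internal power = radiated power, P = εσA T⁴.
Radiating area A = 2·3.20 = 6.400 m².
T⁴ = P/(εσA) = 3230/(1.0·5.67×10⁻⁸·6.400) = 8.901×10⁹ K⁴.
T = (8.901×10⁹)^(1/4).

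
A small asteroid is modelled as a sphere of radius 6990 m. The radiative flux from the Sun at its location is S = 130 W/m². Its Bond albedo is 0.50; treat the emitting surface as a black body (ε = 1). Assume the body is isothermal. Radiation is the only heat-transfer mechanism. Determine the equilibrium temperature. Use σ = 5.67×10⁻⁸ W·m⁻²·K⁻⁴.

T ≈ 130 K

At equilibrium, absorbed power = emitted power.
Absorbing cross-section = πr² = 1.535×10⁸ m²; emitting surface = 4πr² = 6.140×10⁸ m² (ratio 4).
(1−a)S·A_cross = εσ·A_surf·T⁴  ⇒  T⁴ = (1−a)S/(4σ).
T⁴ = 0.500·130/(4·5.67×10⁻⁸) = 2.866×10⁸ K⁴.
T = (2.866×10⁸)^(1/4).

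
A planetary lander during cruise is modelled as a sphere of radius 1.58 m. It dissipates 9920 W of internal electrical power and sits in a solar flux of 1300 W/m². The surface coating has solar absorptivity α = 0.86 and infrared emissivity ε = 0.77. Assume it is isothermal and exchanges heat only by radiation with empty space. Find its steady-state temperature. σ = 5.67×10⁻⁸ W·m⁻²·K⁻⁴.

At steady state, absorbed solar power + internal power = radiated power.
Absorbed: α·S·A_cross = 0.86·1300·7.843 = 8768 W (cross-section πr²).
Total input = 8768 + 9920 = 18690 W.
Radiated: εσ·A_surf·T⁴ with A_surf = 4πr² = 31.37 m².
T⁴ = 18690/(0.77·5.67×10⁻⁸·31.37) = 1.364×10¹⁰ K⁴.

T ≈ 342 K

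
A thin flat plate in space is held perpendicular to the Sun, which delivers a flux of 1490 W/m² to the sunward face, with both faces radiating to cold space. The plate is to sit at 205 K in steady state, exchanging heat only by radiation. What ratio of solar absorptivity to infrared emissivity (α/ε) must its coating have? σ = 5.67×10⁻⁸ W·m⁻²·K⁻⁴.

α/ε ≈ 0.134

Balance: αS·A = εσ·2A·T⁴ ⇒ α/ε = 2σT⁴/S.
α/ε = 2·5.67×10⁻⁸·(205)⁴/1490 = 2·5.67×10⁻⁸·1.766×10⁹/1490.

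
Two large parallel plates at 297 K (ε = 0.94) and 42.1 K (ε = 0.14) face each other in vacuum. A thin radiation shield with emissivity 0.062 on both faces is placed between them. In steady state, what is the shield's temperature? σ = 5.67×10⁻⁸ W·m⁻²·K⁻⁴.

In steady state the net flux on the hot side equals that on the cold side.
σ(T₁⁴−T_s⁴)/D₁ = σ(T_s⁴−T₂⁴)/D₂, with D₁ = 1/ε₁+1/ε_s−1 = 16.19, D₂ = 1/ε_s+1/ε₂−1 = 22.27.
Solve for T_s⁴: T_s⁴ = (D₂·T₁⁴ + D₁·T₂⁴)/(D₁+D₂) = 4.507×10⁹ K⁴.

T_s ≈ 259 K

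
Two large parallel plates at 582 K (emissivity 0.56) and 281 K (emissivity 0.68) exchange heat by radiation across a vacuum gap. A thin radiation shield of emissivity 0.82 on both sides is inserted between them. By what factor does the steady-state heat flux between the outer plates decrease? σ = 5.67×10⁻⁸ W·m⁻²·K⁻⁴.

factor ≈ 1.64

Without shield: q₀ = σΔ(T⁴)/(1/ε₁+1/ε₂−1) with denominator 2.256.
With shield the two gaps are in series; the resistances add: (1/ε₁+1/ε_s−1)+(1/ε_s+1/ε₂−1) = 2.005+1.690 = 3.695.
Heat-flux ratio q₀/q = 3.695/2.256.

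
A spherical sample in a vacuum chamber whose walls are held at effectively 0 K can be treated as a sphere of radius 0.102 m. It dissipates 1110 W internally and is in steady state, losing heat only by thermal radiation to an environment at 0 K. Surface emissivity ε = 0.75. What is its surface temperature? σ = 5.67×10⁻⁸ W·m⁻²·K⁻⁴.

Steady state: internal power = radiated power, P = εσA T⁴.
Radiating area A = 4πr² = 0.1307 m².
T⁴ = P/(εσA) = 1110/(0.75·5.67×10⁻⁸·0.1307) = 1.996×10¹¹ K⁴.
T = (1.996×10¹¹)^(1/4).

T ≈ 668 K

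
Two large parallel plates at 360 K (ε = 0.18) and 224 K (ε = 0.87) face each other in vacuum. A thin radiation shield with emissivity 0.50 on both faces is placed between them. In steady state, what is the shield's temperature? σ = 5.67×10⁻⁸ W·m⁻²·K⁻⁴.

T_s ≈ 279 K

In steady state the net flux on the hot side equals that on the cold side.
σ(T₁⁴−T_s⁴)/D₁ = σ(T_s⁴−T₂⁴)/D₂, with D₁ = 1/ε₁+1/ε_s−1 = 6.556, D₂ = 1/ε_s+1/ε₂−1 = 2.149.
Solve for T_s⁴: T_s⁴ = (D₂·T₁⁴ + D₁·T₂⁴)/(D₁+D₂) = 6.043×10⁹ K⁴.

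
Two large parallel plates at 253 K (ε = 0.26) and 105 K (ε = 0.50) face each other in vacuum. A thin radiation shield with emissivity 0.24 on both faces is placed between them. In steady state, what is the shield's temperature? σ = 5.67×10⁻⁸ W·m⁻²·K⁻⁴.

In steady state the net flux on the hot side equals that on the cold side.
σ(T₁⁴−T_s⁴)/D₁ = σ(T_s⁴−T₂⁴)/D₂, with D₁ = 1/ε₁+1/ε_s−1 = 7.013, D₂ = 1/ε_s+1/ε₂−1 = 5.167.
Solve for T_s⁴: T_s⁴ = (D₂·T₁⁴ + D₁·T₂⁴)/(D₁+D₂) = 1.808×10⁹ K⁴.

T_s ≈ 206 K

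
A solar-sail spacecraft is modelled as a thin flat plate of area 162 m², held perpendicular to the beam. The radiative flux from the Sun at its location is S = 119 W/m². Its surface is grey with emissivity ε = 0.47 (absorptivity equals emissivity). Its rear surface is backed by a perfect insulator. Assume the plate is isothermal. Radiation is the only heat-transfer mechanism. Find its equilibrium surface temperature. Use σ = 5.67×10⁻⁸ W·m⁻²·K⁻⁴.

T ≈ 214 K

At equilibrium, absorbed power = emitted power.
Absorbing cross-section = A = 162.0 m²; emitting surface = A = 162.0 m² (ratio 1).
εS·A_cross = εσ·A_surf·T⁴  ⇒  T⁴ = S/(1σ)   (ε cancels).
T⁴ = 119/(1·5.67×10⁻⁸) = 2.099×10⁹ K⁴.
T = (2.099×10⁹)^(1/4).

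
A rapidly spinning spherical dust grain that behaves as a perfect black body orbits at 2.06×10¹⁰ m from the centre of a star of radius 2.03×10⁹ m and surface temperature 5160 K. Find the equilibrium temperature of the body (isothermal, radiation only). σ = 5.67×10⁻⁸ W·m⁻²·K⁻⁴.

The star's surface emits σT_*⁴; at distance d the flux is S = σT_*⁴(R_*/d)².
S = 5.67×10⁻⁸·(5160)⁴·(2.03×10⁹/2.06×10¹⁰)² = 3.903×10⁵ W/m².
For an isothermal sphere T⁴ = (1−a)S/(4σ) = 1.721×10¹² K⁴.

T ≈ 1150 K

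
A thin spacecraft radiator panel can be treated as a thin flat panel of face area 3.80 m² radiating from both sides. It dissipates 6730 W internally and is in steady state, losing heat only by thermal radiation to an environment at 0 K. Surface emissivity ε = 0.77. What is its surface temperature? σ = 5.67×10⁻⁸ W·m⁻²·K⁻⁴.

T ≈ 377 K

Steady state: internal power = radiated power, P = εσA T⁴.
Radiating area A = 2·3.80 = 7.600 m².
T⁴ = P/(εσA) = 6730/(0.77·5.67×10⁻⁸·7.600) = 2.028×10¹⁰ K⁴.
T = (2.028×10¹⁰)^(1/4).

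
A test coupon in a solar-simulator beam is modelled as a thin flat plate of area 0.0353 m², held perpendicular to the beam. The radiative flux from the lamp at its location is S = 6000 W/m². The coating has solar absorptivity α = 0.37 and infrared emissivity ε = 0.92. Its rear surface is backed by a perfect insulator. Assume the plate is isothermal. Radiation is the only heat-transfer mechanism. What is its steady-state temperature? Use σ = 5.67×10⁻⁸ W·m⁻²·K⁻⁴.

At equilibrium, absorbed power = emitted power.
Absorbing cross-section = A = 0.03530 m²; emitting surface = A = 0.03530 m² (ratio 1).
αS·A_cross = εσ·A_surf·T⁴  ⇒  T⁴ = αS/(ε·1σ).
T⁴ = 0.370·6000/(0.92·1·5.67×10⁻⁸) = 4.256×10¹⁰ K⁴.
T = (4.256×10¹⁰)^(1/4).

T ≈ 454 K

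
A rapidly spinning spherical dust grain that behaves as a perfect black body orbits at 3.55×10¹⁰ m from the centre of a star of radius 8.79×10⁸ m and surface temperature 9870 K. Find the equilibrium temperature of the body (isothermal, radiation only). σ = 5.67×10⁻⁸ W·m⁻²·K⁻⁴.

The star's surface emits σT_*⁴; at distance d the flux is S = σT_*⁴(R_*/d)².
S = 5.67×10⁻⁸·(9870)⁴·(8.79×10⁸/3.55×10¹⁰)² = 3.299×10⁵ W/m².
For an isothermal sphere T⁴ = (1−a)S/(4σ) = 1.455×10¹² K⁴.

T ≈ 1100 K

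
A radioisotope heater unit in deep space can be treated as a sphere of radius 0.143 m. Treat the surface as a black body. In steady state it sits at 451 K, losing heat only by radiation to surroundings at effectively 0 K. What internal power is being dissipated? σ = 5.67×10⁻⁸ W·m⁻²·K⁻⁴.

P ≈ 603 W

Steady state: P = εσA T⁴.
A = 4πr² = 0.2570 m²; T⁴ = (451)⁴ = 4.137×10¹⁰ K⁴.
P = 1.0 × 5.67×10⁻⁸ × 0.2570 × 4.137×10¹⁰.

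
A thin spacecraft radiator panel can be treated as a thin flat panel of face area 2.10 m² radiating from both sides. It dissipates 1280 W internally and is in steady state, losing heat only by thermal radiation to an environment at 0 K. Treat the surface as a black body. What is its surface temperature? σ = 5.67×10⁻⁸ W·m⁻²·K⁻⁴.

Steady state: internal power = radiated power, P = εσA T⁴.
Radiating area A = 2·2.10 = 4.200 m².
T⁴ = P/(εσA) = 1280/(1.0·5.67×10⁻⁸·4.200) = 5.375×10⁹ K⁴.
T = (5.375×10⁹)^(1/4).

T ≈ 271 K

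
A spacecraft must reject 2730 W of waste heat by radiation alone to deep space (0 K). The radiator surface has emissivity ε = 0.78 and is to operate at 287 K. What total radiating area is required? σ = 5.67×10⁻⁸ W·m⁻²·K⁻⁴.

P = εσA T⁴ ⇒ A = P/(εσT⁴).
T⁴ = 6.785×10⁹ K⁴.
A = 2730/(0.78 × 5.67×10⁻⁸ × 6.785×10⁹).

A ≈ 9.10 m²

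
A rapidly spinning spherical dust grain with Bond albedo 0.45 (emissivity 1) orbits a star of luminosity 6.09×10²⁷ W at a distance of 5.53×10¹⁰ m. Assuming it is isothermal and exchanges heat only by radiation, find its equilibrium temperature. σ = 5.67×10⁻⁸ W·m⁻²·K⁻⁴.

T ≈ 787 K

First find the stellar flux at distance d: S = L/(4πd²) = 6.09×10²⁷/(4π·(5.53×10¹⁰)²) = 1.585×10⁵ W/m².
For an isothermal sphere, absorbed (1−a)S·πr² = emitted σ·4πr²·T⁴, so T⁴ = (1−a)S/(4σ).
T⁴ = 0.550·1.585×10⁵/(4·5.67×10⁻⁸) = 3.843×10¹¹ K⁴.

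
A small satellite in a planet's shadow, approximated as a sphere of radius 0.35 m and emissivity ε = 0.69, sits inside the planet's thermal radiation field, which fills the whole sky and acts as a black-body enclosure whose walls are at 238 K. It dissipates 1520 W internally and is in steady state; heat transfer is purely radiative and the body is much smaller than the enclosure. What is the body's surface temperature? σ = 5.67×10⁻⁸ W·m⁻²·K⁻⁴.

T ≈ 411 K

For a small grey body in a large enclosure, net radiated power = εσA(T⁴ − T_w⁴).
Steady state: P = εσA(T⁴ − T_w⁴) with A = 4πr² = 1.539 m².
T⁴ = P/(εσA) + T_w⁴ = 1520/(0.69·5.67×10⁻⁸·1.539) + (238)⁴
    = 2.524×10¹⁰ + 3.209×10⁹ = 2.845×10¹⁰ K⁴.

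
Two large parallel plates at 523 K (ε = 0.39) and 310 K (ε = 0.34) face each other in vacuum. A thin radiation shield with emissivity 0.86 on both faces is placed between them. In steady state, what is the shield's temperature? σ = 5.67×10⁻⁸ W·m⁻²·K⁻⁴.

T_s ≈ 458 K

In steady state the net flux on the hot side equals that on the cold side.
σ(T₁⁴−T_s⁴)/D₁ = σ(T_s⁴−T₂⁴)/D₂, with D₁ = 1/ε₁+1/ε_s−1 = 2.727, D₂ = 1/ε_s+1/ε₂−1 = 3.104.
Solve for T_s⁴: T_s⁴ = (D₂·T₁⁴ + D₁·T₂⁴)/(D₁+D₂) = 4.415×10¹⁰ K⁴.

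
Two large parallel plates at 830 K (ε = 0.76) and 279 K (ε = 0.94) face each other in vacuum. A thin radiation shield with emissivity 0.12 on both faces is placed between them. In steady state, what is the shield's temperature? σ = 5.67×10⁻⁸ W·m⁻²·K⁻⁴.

In steady state the net flux on the hot side equals that on the cold side.
σ(T₁⁴−T_s⁴)/D₁ = σ(T_s⁴−T₂⁴)/D₂, with D₁ = 1/ε₁+1/ε_s−1 = 8.649, D₂ = 1/ε_s+1/ε₂−1 = 8.397.
Solve for T_s⁴: T_s⁴ = (D₂·T₁⁴ + D₁·T₂⁴)/(D₁+D₂) = 2.369×10¹¹ K⁴.

T_s ≈ 698 K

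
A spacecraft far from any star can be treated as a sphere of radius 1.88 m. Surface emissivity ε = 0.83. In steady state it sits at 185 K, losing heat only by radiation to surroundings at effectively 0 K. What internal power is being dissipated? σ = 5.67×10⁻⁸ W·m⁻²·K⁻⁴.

Steady state: P = εσA T⁴.
A = 4πr² = 44.41 m²; T⁴ = (185)⁴ = 1.171×10⁹ K⁴.
P = 0.83 × 5.67×10⁻⁸ × 44.41 × 1.171×10⁹.

P ≈ 2450 W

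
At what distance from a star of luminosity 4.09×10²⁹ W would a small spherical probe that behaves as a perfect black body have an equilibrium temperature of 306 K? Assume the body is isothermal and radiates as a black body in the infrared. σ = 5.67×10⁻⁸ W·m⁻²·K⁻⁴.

For an isothermal black-emitting sphere, (1−a)S·πr² = σ·4πr²·T⁴ ⇒ S = 4σT⁴/(1−a).
S = 4·5.67×10⁻⁸·(306)⁴/1.00 = 1989 W/m².
Flux falls as S = L/(4πd²), so d = √(L/(4πS)) = √(4.09×10²⁹/(4π·1989)).

d ≈ 4.05×10¹² m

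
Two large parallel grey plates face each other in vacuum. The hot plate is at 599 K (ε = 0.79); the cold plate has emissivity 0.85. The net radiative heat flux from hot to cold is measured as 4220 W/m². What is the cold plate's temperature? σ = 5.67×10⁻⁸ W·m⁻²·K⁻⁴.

q = σ(T₁⁴ − T₂⁴)/(1/ε₁ + 1/ε₂ − 1); denominator = 1.442.
T₂⁴ = T₁⁴ − q·(1/ε₁+1/ε₂−1)/σ = 1.287×10¹¹ − 4220·1.442/5.67×10⁻⁸
    = 2.139×10¹⁰ K⁴.

T₂ ≈ 382 K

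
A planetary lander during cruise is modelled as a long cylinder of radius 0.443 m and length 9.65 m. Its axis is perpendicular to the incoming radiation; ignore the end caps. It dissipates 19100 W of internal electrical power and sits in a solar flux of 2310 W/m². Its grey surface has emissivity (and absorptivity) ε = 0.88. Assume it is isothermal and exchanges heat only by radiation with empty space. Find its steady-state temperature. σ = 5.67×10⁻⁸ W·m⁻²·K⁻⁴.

T ≈ 406 K

At steady state, absorbed solar power + internal power = radiated power.
Absorbed: α·S·A_cross = 0.88·2310·8.550 = 17380 W (cross-section 2rL).
Total input = 17380 + 19100 = 36480 W.
Radiated: εσ·A_surf·T⁴ with A_surf = 2πrL = 26.86 m².
T⁴ = 36480/(0.88·5.67×10⁻⁸·26.86) = 2.722×10¹⁰ K⁴.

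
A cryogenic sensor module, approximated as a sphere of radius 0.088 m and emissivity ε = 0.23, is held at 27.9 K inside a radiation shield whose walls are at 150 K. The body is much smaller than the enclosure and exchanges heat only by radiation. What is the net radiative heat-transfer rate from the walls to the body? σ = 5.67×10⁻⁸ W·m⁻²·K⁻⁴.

For a small grey body in a large enclosure: P_net = εσA(T_body⁴ − T_wall⁴).
A = 4πr² = 0.09731 m²; T_body⁴ − T_wall⁴ = 6.059×10⁵ − 5.062×10⁸ = -5.056×10⁸ K⁴.
|P_net| = 0.23·5.67×10⁻⁸·0.09731·5.056×10⁸.

P_net ≈ 0.642 W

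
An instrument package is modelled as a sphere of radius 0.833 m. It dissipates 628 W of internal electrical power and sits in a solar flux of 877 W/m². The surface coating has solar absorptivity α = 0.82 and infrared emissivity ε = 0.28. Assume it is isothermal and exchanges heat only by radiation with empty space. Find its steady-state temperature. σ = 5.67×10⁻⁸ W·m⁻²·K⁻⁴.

T ≈ 355 K

At steady state, absorbed solar power + internal power = radiated power.
Absorbed: α·S·A_cross = 0.82·877·2.180 = 1568 W (cross-section πr²).
Total input = 1568 + 628 = 2196 W.
Radiated: εσ·A_surf·T⁴ with A_surf = 4πr² = 8.720 m².
T⁴ = 2196/(0.28·5.67×10⁻⁸·8.720) = 1.586×10¹⁰ K⁴.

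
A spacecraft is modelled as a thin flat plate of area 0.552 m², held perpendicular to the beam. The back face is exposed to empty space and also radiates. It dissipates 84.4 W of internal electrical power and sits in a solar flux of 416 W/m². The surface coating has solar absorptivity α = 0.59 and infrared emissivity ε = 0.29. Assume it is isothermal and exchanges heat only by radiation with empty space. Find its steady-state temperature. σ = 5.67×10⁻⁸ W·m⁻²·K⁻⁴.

At steady state, absorbed solar power + internal power = radiated power.
Absorbed: α·S·A_cross = 0.59·416·0.5520 = 135.5 W (cross-section A).
Total input = 135.5 + 84.4 = 219.9 W.
Radiated: εσ·A_surf·T⁴ with A_surf = 2A = 1.104 m².
T⁴ = 219.9/(0.29·5.67×10⁻⁸·1.104) = 1.211×10¹⁰ K⁴.

T ≈ 332 K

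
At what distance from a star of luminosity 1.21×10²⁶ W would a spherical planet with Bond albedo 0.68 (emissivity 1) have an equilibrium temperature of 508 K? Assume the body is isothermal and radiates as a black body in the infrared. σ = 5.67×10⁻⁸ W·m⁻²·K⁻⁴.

For an isothermal black-emitting sphere, (1−a)S·πr² = σ·4πr²·T⁴ ⇒ S = 4σT⁴/(1−a).
S = 4·5.67×10⁻⁸·(508)⁴/0.320 = 47200 W/m².
Flux falls as S = L/(4πd²), so d = √(L/(4πS)) = √(1.21×10²⁶/(4π·47200)).

d ≈ 1.43×10¹⁰ m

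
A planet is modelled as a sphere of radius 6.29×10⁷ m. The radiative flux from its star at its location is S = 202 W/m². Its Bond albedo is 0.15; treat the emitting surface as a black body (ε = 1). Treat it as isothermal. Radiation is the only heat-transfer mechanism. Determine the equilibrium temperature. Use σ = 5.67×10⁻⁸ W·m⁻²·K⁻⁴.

At equilibrium, absorbed power = emitted power.
Absorbing cross-section = πr² = 1.243×10¹⁶ m²; emitting surface = 4πr² = 4.972×10¹⁶ m² (ratio 4).
(1−a)S·A_cross = εσ·A_surf·T⁴  ⇒  T⁴ = (1−a)S/(4σ).
T⁴ = 0.850·202/(4·5.67×10⁻⁸) = 7.571×10⁸ K⁴.
T = (7.571×10⁸)^(1/4).

T ≈ 166 K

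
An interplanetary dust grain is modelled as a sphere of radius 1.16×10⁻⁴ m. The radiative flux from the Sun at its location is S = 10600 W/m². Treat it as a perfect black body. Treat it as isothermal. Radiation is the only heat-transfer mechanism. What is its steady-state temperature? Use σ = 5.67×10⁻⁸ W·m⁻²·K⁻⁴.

At equilibrium, absorbed power = emitted power.
Absorbing cross-section = πr² = 4.227×10⁻⁸ m²; emitting surface = 4πr² = 1.691×10⁻⁷ m² (ratio 4).
S·A_cross = εσ·A_surf·T⁴  ⇒  T⁴ = S/(4σ).
T⁴ = 1.00·10600/(4·5.67×10⁻⁸) = 4.674×10¹⁰ K⁴.
T = (4.674×10¹⁰)^(1/4).

T ≈ 465 K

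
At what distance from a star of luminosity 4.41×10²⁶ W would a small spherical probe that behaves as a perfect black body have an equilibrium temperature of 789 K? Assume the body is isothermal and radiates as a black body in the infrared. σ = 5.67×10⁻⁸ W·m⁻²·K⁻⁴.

For an isothermal black-emitting sphere, (1−a)S·πr² = σ·4πr²·T⁴ ⇒ S = 4σT⁴/(1−a).
S = 4·5.67×10⁻⁸·(789)⁴/1.00 = 87890 W/m².
Flux falls as S = L/(4πd²), so d = √(L/(4πS)) = √(4.41×10²⁶/(4π·87890)).

d ≈ 2.00×10¹⁰ m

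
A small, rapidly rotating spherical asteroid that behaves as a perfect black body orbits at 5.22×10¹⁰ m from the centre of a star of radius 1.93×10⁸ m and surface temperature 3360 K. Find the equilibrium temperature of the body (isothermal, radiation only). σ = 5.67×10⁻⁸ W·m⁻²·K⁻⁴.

T ≈ 144 K

The star's surface emits σT_*⁴; at distance d the flux is S = σT_*⁴(R_*/d)².
S = 5.67×10⁻⁸·(3360)⁴·(1.93×10⁸/5.22×10¹⁰)² = 98.79 W/m².
For an isothermal sphere T⁴ = (1−a)S/(4σ) = 4.356×10⁸ K⁴.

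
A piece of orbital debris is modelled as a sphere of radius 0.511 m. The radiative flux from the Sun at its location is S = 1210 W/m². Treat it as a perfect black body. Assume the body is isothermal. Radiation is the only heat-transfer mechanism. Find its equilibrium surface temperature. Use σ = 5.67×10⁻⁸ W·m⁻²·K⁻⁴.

T ≈ 270 K

At equilibrium, absorbed power = emitted power.
Absorbing cross-section = πr² = 0.8203 m²; emitting surface = 4πr² = 3.281 m² (ratio 4).
S·A_cross = εσ·A_surf·T⁴  ⇒  T⁴ = S/(4σ).
T⁴ = 1.00·1210/(4·5.67×10⁻⁸) = 5.335×10⁹ K⁴.
T = (5.335×10⁹)^(1/4).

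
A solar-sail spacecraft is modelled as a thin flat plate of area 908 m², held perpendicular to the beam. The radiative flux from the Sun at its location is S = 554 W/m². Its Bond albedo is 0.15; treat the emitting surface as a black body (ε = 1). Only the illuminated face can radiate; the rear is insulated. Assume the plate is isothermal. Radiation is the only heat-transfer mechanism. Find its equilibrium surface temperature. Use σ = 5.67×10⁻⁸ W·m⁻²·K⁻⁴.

At equilibrium, absorbed power = emitted power.
Absorbing cross-section = A = 908.0 m²; emitting surface = A = 908.0 m² (ratio 1).
(1−a)S·A_cross = εσ·A_surf·T⁴  ⇒  T⁴ = (1−a)S/(1σ).
T⁴ = 0.850·554/(1·5.67×10⁻⁸) = 8.305×10⁹ K⁴.
T = (8.305×10⁹)^(1/4).

T ≈ 302 K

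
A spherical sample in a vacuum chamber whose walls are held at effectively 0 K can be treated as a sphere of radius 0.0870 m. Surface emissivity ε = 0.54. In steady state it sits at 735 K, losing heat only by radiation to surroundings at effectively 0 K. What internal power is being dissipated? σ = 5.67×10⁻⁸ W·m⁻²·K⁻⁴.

Steady state: P = εσA T⁴.
A = 4πr² = 0.09511 m²; T⁴ = (735)⁴ = 2.918×10¹¹ K⁴.
P = 0.54 × 5.67×10⁻⁸ × 0.09511 × 2.918×10¹¹.

P ≈ 850 W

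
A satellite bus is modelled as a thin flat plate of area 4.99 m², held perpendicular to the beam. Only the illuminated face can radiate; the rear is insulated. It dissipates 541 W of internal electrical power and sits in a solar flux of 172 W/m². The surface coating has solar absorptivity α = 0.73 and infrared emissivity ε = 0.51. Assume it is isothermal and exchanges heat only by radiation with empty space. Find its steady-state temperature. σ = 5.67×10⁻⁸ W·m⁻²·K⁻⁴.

T ≈ 300 K

At steady state, absorbed solar power + internal power = radiated power.
Absorbed: α·S·A_cross = 0.73·172·4.990 = 626.5 W (cross-section A).
Total input = 626.5 + 541 = 1168 W.
Radiated: εσ·A_surf·T⁴ with A_surf = A = 4.990 m².
T⁴ = 1168/(0.51·5.67×10⁻⁸·4.990) = 8.091×10⁹ K⁴.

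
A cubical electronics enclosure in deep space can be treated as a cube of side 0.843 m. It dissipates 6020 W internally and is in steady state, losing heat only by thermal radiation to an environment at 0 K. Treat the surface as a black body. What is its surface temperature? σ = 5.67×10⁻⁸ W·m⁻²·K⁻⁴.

Steady state: internal power = radiated power, P = εσA T⁴.
Radiating area A = 6L² = 4.264 m².
T⁴ = P/(εσA) = 6020/(1.0·5.67×10⁻⁸·4.264) = 2.490×10¹⁰ K⁴.
T = (2.490×10¹⁰)^(1/4).

T ≈ 397 K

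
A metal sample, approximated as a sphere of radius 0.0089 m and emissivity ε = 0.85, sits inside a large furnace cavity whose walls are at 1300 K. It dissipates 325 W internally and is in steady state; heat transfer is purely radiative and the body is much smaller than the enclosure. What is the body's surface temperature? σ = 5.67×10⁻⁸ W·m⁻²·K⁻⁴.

For a small grey body in a large enclosure, net radiated power = εσA(T⁴ − T_w⁴).
Steady state: P = εσA(T⁴ − T_w⁴) with A = 4πr² = 9.954×10⁻⁴ m².
T⁴ = P/(εσA) + T_w⁴ = 325/(0.85·5.67×10⁻⁸·9.954×10⁻⁴) + (1300)⁴
    = 6.775×10¹² + 2.856×10¹² = 9.631×10¹² K⁴.

T ≈ 1760 K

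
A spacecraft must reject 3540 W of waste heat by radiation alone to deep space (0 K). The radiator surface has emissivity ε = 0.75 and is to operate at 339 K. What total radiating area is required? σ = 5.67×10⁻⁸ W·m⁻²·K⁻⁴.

A ≈ 6.30 m²

P = εσA T⁴ ⇒ A = P/(εσT⁴).
T⁴ = 1.321×10¹⁰ K⁴.
A = 3540/(0.75 × 5.67×10⁻⁸ × 1.321×10¹⁰).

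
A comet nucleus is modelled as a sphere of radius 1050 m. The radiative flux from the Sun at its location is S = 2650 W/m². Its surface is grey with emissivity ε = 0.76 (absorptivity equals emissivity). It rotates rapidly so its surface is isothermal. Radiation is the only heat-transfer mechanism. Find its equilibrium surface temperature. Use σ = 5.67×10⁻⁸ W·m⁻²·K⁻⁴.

T ≈ 329 K

At equilibrium, absorbed power = emitted power.
Absorbing cross-section = πr² = 3.464×10⁶ m²; emitting surface = 4πr² = 1.385×10⁷ m² (ratio 4).
εS·A_cross = εσ·A_surf·T⁴  ⇒  T⁴ = S/(4σ)   (ε cancels).
T⁴ = 2650/(4·5.67×10⁻⁸) = 1.168×10¹⁰ K⁴.
T = (1.168×10¹⁰)^(1/4).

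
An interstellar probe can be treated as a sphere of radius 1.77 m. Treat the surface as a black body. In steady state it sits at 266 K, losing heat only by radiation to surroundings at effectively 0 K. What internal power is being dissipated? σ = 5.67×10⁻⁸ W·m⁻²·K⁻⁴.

P ≈ 11200 W

Steady state: P = εσA T⁴.
A = 4πr² = 39.37 m²; T⁴ = (266)⁴ = 5.006×10⁹ K⁴.
P = 1.0 × 5.67×10⁻⁸ × 39.37 × 5.006×10⁹.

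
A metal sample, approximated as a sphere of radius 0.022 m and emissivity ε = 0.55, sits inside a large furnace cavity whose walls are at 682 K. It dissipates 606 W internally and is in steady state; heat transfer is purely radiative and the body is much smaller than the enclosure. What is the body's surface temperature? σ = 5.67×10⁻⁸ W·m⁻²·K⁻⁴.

T ≈ 1360 K

For a small grey body in a large enclosure, net radiated power = εσA(T⁴ − T_w⁴).
Steady state: P = εσA(T⁴ − T_w⁴) with A = 4πr² = 0.006082 m².
T⁴ = P/(εσA) + T_w⁴ = 606/(0.55·5.67×10⁻⁸·0.006082) + (682)⁴
    = 3.195×10¹² + 2.163×10¹¹ = 3.411×10¹² K⁴.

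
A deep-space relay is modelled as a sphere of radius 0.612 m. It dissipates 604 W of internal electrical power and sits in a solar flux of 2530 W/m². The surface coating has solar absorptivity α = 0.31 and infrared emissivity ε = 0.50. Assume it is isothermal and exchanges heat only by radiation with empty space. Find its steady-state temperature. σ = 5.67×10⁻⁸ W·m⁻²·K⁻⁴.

At steady state, absorbed solar power + internal power = radiated power.
Absorbed: α·S·A_cross = 0.31·2530·1.177 = 922.9 W (cross-section πr²).
Total input = 922.9 + 604 = 1527 W.
Radiated: εσ·A_surf·T⁴ with A_surf = 4πr² = 4.707 m².
T⁴ = 1527/(0.50·5.67×10⁻⁸·4.707) = 1.144×10¹⁰ K⁴.

T ≈ 327 K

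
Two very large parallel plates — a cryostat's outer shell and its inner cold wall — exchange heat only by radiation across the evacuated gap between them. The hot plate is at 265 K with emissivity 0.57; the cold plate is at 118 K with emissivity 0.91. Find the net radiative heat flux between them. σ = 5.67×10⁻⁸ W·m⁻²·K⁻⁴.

q ≈ 145 W/m²

For two infinite grey parallel plates, q = σ(T₁⁴ − T₂⁴)/(1/ε₁ + 1/ε₂ − 1).
T₁⁴ − T₂⁴ = 4.932×10⁹ − 1.939×10⁸ = 4.738×10⁹ K⁴.
1/ε₁ + 1/ε₂ − 1 = 1.754 + 1.099 − 1 = 1.853.
q = 5.67×10⁻⁸ × 4.738×10⁹ / 1.853.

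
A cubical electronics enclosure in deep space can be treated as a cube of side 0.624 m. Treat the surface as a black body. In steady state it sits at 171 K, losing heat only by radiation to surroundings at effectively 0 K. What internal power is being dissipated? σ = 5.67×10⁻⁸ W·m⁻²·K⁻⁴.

P ≈ 113 W

Steady state: P = εσA T⁴.
A = 6L² = 2.336 m²; T⁴ = (171)⁴ = 8.550×10⁸ K⁴.
P = 1.0 × 5.67×10⁻⁸ × 2.336 × 8.550×10⁸.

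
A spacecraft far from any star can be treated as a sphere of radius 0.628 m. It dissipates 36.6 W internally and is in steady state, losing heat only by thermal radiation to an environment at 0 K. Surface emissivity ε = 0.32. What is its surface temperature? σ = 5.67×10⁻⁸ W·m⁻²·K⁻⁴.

Steady state: internal power = radiated power, P = εσA T⁴.
Radiating area A = 4πr² = 4.956 m².
T⁴ = P/(εσA) = 36.6/(0.32·5.67×10⁻⁸·4.956) = 4.070×10⁸ K⁴.
T = (4.070×10⁸)^(1/4).

T ≈ 142 K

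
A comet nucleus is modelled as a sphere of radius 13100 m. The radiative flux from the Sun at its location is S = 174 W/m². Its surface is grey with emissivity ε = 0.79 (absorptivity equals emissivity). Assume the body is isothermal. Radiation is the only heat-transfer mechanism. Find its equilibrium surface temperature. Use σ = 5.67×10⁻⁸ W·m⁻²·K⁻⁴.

T ≈ 166 K

At equilibrium, absorbed power = emitted power.
Absorbing cross-section = πr² = 5.391×10⁸ m²; emitting surface = 4πr² = 2.157×10⁹ m² (ratio 4).
εS·A_cross = εσ·A_surf·T⁴  ⇒  T⁴ = S/(4σ)   (ε cancels).
T⁴ = 174/(4·5.67×10⁻⁸) = 7.672×10⁸ K⁴.
T = (7.672×10⁸)^(1/4).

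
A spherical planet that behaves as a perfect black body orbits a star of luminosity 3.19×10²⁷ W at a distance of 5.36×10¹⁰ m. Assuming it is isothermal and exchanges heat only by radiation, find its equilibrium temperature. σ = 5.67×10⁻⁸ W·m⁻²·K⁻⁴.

T ≈ 790 K

First find the stellar flux at distance d: S = L/(4πd²) = 3.19×10²⁷/(4π·(5.36×10¹⁰)²) = 88360 W/m².
For an isothermal sphere, absorbed (1−a)S·πr² = emitted σ·4πr²·T⁴, so T⁴ = (1−a)S/(4σ).
T⁴ = 1.00·88360/(4·5.67×10⁻⁸) = 3.896×10¹¹ K⁴.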